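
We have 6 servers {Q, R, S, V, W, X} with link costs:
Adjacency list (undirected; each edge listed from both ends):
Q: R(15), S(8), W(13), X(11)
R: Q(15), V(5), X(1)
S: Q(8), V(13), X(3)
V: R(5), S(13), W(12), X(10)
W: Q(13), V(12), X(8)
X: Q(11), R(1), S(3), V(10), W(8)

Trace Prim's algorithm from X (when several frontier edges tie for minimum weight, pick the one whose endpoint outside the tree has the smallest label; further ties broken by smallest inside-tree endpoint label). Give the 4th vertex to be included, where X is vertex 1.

Prim, starting at X.
Step 1: cheapest edge leaving the tree is R X (1); add R.
Step 2: cheapest edge leaving the tree is S X (3); add S.
Step 3: cheapest edge leaving the tree is R V (5); add V.
Step 4: cheapest edge leaving the tree is Q S (8); add Q.
Step 5: cheapest edge leaving the tree is W X (8); add W.
Vertex order: X, R, S, V, Q, W. The 4th vertex is V.

V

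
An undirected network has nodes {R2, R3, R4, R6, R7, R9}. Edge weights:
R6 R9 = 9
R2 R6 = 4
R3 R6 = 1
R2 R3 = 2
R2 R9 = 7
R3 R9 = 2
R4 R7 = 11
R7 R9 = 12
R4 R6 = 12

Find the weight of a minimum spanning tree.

Kruskal: consider edges lightest-first.
R3 R6 (1): add. Components now {R4} {R2} {R3,R6} {R9} {R7}
R2 R3 (2): add. Components now {R4} {R2,R3,R6} {R9} {R7}
R3 R9 (2): add. Components now {R4} {R2,R3,R6,R9} {R7}
R2 R6 (4): skip — R2 and R6 already connected.
R2 R9 (7): skip — R2 and R9 already connected.
R6 R9 (9): skip — R9 and R6 already connected.
R4 R7 (11): add. Components now {R4,R7} {R2,R3,R6,R9}
R4 R6 (12): add. Components now {R2,R3,R4,R6,R7,R9}
MST edges: R3 R6, R2 R3, R3 R9, R4 R7, R4 R6; total weight 1+2+2+11+12 = 28.

28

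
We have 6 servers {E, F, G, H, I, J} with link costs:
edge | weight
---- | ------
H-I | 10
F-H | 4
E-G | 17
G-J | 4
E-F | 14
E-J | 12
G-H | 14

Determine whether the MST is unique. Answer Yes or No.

Sort edges by weight, then run Kruskal:
F-H (4): add — endpoints in different components.
G-J (4): add — endpoints in different components.
H-I (10): add — endpoints in different components.
E-J (12): add — endpoints in different components.
E-F (14): add — endpoints in different components.
Non-tree edge G-H has weight 14, equal to the heaviest edge on its tree cycle — swapping gives another MST of the same weight. Not unique.

No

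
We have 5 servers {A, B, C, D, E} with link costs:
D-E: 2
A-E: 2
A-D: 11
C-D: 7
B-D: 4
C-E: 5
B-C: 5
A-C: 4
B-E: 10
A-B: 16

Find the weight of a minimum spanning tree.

12

Prim's algorithm from B:
Step 1: cheapest edge leaving the tree is B-D (4); add D.
Step 2: cheapest edge leaving the tree is D-E (2); add E.
Step 3: cheapest edge leaving the tree is A-E (2); add A.
Step 4: cheapest edge leaving the tree is A-C (4); add C.
MST edges: B-D, D-E, A-E, A-C; total weight 4+2+2+4 = 12.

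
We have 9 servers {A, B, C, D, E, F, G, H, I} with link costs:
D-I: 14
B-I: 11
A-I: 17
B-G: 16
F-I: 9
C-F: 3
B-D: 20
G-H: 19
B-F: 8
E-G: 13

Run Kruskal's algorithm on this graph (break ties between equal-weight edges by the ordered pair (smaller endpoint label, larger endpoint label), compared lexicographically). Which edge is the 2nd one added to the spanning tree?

Kruskal's algorithm — process edges by increasing weight (ties by edge label):
C-F (3): add — endpoints in different components.
B-F (8): add — endpoints in different components.
F-I (9): add — endpoints in different components.
B-I (11): skip — B and I already connected.
E-G (13): add — endpoints in different components.
D-I (14): add — endpoints in different components.
B-G (16): add — endpoints in different components.
A-I (17): add — endpoints in different components.
G-H (19): add — endpoints in different components.
The 2nd edge added is B-F.

B-F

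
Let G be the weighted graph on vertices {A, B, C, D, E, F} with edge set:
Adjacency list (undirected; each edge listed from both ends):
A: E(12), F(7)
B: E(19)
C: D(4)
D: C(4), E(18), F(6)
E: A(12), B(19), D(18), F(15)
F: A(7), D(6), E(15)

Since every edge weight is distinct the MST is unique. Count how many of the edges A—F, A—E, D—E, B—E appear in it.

3

Kruskal: consider edges lightest-first.
C—D (4): add. Components now {A} {B} {C,D} {E} {F}
D—F (6): add. Components now {A} {B} {C,D,F} {E}
A—F (7): add. Components now {A,C,D,F} {B} {E}
A—E (12): add. Components now {A,C,D,E,F} {B}
E—F (15): skip — E and F already connected.
D—E (18): skip — D and E already connected.
B—E (19): add. Components now {A,B,C,D,E,F}
MST edge set: {C—D, D—F, A—F, A—E, B—E}.
Of the listed edges, {A—F, A—E, B—E} are in the MST → 3.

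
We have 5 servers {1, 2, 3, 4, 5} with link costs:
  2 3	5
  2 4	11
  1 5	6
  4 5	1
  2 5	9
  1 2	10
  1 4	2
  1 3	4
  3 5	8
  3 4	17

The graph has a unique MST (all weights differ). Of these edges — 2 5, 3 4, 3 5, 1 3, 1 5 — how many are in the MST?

Kruskal's algorithm — process edges by increasing weight (ties by edge label):
4 5 (1): add. Components now {1} {2} {3} {4,5}
1 4 (2): add. Components now {1,4,5} {2} {3}
1 3 (4): add. Components now {1,3,4,5} {2}
2 3 (5): add. Components now {1,2,3,4,5}
MST edge set: {4 5, 1 4, 1 3, 2 3}.
Of the listed edges, {1 3} are in the MST → 1.

1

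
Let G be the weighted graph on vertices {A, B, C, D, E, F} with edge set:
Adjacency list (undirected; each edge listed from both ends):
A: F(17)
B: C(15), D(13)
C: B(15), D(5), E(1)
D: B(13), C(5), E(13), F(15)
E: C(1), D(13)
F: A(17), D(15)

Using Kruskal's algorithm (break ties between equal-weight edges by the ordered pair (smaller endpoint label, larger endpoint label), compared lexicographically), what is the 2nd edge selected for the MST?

Kruskal's algorithm — process edges by increasing weight (ties by edge label):
C-E (1): add. Components now {A} {B} {C,E} {D} {F}
C-D (5): add. Components now {A} {B} {C,D,E} {F}
B-D (13): add. Components now {A} {B,C,D,E} {F}
D-E (13): skip — D and E already connected.
B-C (15): skip — B and C already connected.
D-F (15): add. Components now {A} {B,C,D,E,F}
A-F (17): add. Components now {A,B,C,D,E,F}
The 2nd edge added is C-D.

C-D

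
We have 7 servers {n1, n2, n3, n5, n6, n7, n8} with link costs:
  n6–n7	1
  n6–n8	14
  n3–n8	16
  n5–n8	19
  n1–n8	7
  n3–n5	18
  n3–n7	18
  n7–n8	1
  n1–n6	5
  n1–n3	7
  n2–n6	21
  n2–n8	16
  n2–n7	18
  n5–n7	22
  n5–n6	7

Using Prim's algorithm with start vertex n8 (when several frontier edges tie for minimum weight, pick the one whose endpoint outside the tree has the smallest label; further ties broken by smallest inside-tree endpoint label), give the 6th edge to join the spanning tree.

Prim, starting at n8.
Step 1: cheapest edge leaving the tree is n7–n8 (1); add n7.
Step 2: cheapest edge leaving the tree is n6–n7 (1); add n6.
Step 3: cheapest edge leaving the tree is n1–n6 (5); add n1.
Step 4: cheapest edge leaving the tree is n1–n3 (7); add n3.
Step 5: cheapest edge leaving the tree is n5–n6 (7); add n5.
Step 6: cheapest edge leaving the tree is n2–n8 (16); add n2.
The 6th edge added is n2–n8.

n2-n8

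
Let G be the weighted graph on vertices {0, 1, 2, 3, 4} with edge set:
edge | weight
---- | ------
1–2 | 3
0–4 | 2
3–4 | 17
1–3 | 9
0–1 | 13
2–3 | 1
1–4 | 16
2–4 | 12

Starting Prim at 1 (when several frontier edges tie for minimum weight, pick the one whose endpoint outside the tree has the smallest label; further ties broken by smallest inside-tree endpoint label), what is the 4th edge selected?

0-4

Prim, starting at 1.
Step 1: cheapest edge leaving the tree is 1–2 (3); add 2.
Step 2: cheapest edge leaving the tree is 2–3 (1); add 3.
Step 3: cheapest edge leaving the tree is 2–4 (12); add 4.
Step 4: cheapest edge leaving the tree is 0–4 (2); add 0.
The 4th edge added is 0–4.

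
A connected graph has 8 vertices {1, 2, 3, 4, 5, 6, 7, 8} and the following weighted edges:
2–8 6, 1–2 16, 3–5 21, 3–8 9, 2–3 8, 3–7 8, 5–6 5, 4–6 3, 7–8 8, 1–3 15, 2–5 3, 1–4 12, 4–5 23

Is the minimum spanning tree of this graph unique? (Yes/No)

Kruskal's algorithm — process edges by increasing weight (ties by edge label):
2–5 (3): add — endpoints in different components.
4–6 (3): add — endpoints in different components.
5–6 (5): add — endpoints in different components.
2–8 (6): add — endpoints in different components.
2–3 (8): add — endpoints in different components.
3–7 (8): add — endpoints in different components.
7–8 (8): skip — 7 and 8 already connected.
3–8 (9): skip — 3 and 8 already connected.
1–4 (12): add — endpoints in different components.
Non-tree edge 7–8 has weight 8, equal to the heaviest edge on its tree cycle — swapping gives another MST of the same weight. Not unique.

No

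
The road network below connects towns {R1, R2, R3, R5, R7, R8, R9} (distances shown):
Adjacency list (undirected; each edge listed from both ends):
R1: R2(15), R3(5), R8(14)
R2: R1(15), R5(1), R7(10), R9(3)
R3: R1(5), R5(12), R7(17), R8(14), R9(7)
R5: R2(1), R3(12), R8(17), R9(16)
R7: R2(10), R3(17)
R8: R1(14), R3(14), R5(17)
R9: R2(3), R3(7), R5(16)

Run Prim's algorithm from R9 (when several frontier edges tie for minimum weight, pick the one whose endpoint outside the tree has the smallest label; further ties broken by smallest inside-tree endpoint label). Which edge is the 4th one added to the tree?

Prim's algorithm from R9:
Step 1: cheapest edge leaving the tree is R2-R9 (3); add R2.
Step 2: cheapest edge leaving the tree is R2-R5 (1); add R5.
Step 3: cheapest edge leaving the tree is R3-R9 (7); add R3.
Step 4: cheapest edge leaving the tree is R1-R3 (5); add R1.
Step 5: cheapest edge leaving the tree is R2-R7 (10); add R7.
Step 6: cheapest edge leaving the tree is R1-R8 (14); add R8.
The 4th edge added is R1-R3.

R1-R3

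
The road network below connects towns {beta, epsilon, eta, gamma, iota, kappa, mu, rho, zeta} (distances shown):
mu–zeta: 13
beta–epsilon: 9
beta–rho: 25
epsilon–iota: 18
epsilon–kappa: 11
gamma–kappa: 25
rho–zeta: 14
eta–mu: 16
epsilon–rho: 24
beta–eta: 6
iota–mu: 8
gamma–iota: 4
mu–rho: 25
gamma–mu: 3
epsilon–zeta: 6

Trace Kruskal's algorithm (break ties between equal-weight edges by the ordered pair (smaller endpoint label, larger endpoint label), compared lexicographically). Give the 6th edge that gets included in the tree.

epsilon-kappa

Kruskal's algorithm — process edges by increasing weight (ties by edge label):
gamma–mu (3): add — endpoints in different components.
gamma–iota (4): add — endpoints in different components.
beta–eta (6): add — endpoints in different components.
epsilon–zeta (6): add — endpoints in different components.
iota–mu (8): skip — mu and iota already connected.
beta–epsilon (9): add — endpoints in different components.
epsilon–kappa (11): add — endpoints in different components.
mu–zeta (13): add — endpoints in different components.
rho–zeta (14): add — endpoints in different components.
The 6th edge added is epsilon–kappa.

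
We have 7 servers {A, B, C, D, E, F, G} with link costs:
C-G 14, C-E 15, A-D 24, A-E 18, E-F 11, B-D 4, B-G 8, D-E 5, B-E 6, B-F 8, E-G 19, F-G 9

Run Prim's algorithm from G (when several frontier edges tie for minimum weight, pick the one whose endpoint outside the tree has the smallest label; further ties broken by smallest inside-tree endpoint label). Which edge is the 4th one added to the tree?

B-F

Prim's algorithm from G:
Step 1: cheapest edge leaving the tree is B-G (8); add B.
Step 2: cheapest edge leaving the tree is B-D (4); add D.
Step 3: cheapest edge leaving the tree is D-E (5); add E.
Step 4: cheapest edge leaving the tree is B-F (8); add F.
Step 5: cheapest edge leaving the tree is C-G (14); add C.
Step 6: cheapest edge leaving the tree is A-E (18); add A.
The 4th edge added is B-F.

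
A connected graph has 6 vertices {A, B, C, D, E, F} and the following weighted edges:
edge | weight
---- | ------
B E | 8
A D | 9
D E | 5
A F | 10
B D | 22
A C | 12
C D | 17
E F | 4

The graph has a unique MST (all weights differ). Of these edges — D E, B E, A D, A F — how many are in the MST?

Kruskal's algorithm — process edges by increasing weight (ties by edge label):
E F (4): add. Components now {A} {B} {C} {D} {E,F}
D E (5): add. Components now {A} {B} {C} {D,E,F}
B E (8): add. Components now {A} {B,D,E,F} {C}
A D (9): add. Components now {A,B,D,E,F} {C}
A F (10): skip — A and F already connected.
A C (12): add. Components now {A,B,C,D,E,F}
MST edge set: {E F, D E, B E, A D, A C}.
Of the listed edges, {D E, B E, A D} are in the MST → 3.

3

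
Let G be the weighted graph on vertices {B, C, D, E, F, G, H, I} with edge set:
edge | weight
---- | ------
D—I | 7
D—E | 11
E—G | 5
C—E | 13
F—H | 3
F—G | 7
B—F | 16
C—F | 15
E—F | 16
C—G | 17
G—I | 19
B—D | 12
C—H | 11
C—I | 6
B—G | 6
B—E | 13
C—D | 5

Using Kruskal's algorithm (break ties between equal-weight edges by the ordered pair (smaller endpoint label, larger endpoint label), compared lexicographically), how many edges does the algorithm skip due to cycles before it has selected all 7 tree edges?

1

Sort edges by weight, then run Kruskal:
F—H (3): add — endpoints in different components.
C—D (5): add — endpoints in different components.
E—G (5): add — endpoints in different components.
B—G (6): add — endpoints in different components.
C—I (6): add — endpoints in different components.
D—I (7): skip — D and I already connected.
F—G (7): add — endpoints in different components.
C—H (11): add — endpoints in different components.
Edges rejected before the tree was complete: 1.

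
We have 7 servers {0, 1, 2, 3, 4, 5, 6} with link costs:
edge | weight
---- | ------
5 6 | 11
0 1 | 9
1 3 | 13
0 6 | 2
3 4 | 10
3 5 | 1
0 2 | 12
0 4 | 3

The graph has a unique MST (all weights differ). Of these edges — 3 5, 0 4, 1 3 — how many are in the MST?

2

Kruskal: consider edges lightest-first.
3 5 (1): add — endpoints in different components.
0 6 (2): add — endpoints in different components.
0 4 (3): add — endpoints in different components.
0 1 (9): add — endpoints in different components.
3 4 (10): add — endpoints in different components.
5 6 (11): skip — 5 and 6 already connected.
0 2 (12): add — endpoints in different components.
MST edge set: {3 5, 0 6, 0 4, 0 1, 3 4, 0 2}.
Of the listed edges, {3 5, 0 4} are in the MST → 2.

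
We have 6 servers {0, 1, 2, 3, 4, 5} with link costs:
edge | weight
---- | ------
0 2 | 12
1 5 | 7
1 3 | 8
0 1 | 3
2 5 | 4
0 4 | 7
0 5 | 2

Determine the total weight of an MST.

24

Sort edges by weight, then run Kruskal:
0 5 (2): add — endpoints in different components.
0 1 (3): add — endpoints in different components.
2 5 (4): add — endpoints in different components.
0 4 (7): add — endpoints in different components.
1 5 (7): skip — 1 and 5 already connected.
1 3 (8): add — endpoints in different components.
MST edges: 0 5, 0 1, 2 5, 0 4, 1 3; total weight 2+3+4+7+8 = 24.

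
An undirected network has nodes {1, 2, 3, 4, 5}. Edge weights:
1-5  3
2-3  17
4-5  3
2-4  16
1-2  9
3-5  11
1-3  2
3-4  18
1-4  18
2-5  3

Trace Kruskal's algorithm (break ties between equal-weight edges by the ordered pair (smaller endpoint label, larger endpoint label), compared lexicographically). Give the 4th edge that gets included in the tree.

4-5

Sort edges by weight, then run Kruskal:
1-3 (2): add — endpoints in different components.
1-5 (3): add — endpoints in different components.
2-5 (3): add — endpoints in different components.
4-5 (3): add — endpoints in different components.
The 4th edge added is 4-5.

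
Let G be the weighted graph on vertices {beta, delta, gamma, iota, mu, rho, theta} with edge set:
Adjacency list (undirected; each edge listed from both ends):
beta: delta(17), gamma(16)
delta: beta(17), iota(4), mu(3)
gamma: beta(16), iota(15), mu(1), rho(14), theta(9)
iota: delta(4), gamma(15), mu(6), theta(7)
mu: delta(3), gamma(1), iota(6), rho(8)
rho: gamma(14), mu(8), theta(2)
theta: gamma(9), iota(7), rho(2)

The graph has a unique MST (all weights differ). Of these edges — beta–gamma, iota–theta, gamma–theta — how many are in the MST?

Sort edges by weight, then run Kruskal:
gamma–mu (1): add — endpoints in different components.
rho–theta (2): add — endpoints in different components.
delta–mu (3): add — endpoints in different components.
delta–iota (4): add — endpoints in different components.
iota–mu (6): skip — iota and mu already connected.
iota–theta (7): add — endpoints in different components.
mu–rho (8): skip — rho and mu already connected.
gamma–theta (9): skip — theta and gamma already connected.
gamma–rho (14): skip — rho and gamma already connected.
gamma–iota (15): skip — iota and gamma already connected.
beta–gamma (16): add — endpoints in different components.
MST edge set: {gamma–mu, rho–theta, delta–mu, delta–iota, iota–theta, beta–gamma}.
Of the listed edges, {beta–gamma, iota–theta} are in the MST → 2.

2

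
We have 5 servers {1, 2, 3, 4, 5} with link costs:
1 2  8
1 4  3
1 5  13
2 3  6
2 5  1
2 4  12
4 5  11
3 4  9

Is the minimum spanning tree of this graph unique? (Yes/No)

Yes

Kruskal: consider edges lightest-first.
2 5 (1): add — endpoints in different components.
1 4 (3): add — endpoints in different components.
2 3 (6): add — endpoints in different components.
1 2 (8): add — endpoints in different components.
Every non-tree edge has weight strictly greater than the heaviest edge on the tree path between its endpoints, so the MST is unique.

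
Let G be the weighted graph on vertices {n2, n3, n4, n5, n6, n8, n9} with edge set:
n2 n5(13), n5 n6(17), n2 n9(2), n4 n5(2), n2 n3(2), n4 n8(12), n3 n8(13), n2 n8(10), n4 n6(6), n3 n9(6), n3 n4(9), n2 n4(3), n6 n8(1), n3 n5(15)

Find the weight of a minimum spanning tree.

Prim's algorithm from n9:
Step 1: cheapest edge leaving the tree is n2 n9 (2); add n2.
Step 2: cheapest edge leaving the tree is n2 n3 (2); add n3.
Step 3: cheapest edge leaving the tree is n2 n4 (3); add n4.
Step 4: cheapest edge leaving the tree is n4 n5 (2); add n5.
Step 5: cheapest edge leaving the tree is n4 n6 (6); add n6.
Step 6: cheapest edge leaving the tree is n6 n8 (1); add n8.
MST edges: n2 n9, n2 n3, n2 n4, n4 n5, n4 n6, n6 n8; total weight 2+2+3+2+6+1 = 16.

16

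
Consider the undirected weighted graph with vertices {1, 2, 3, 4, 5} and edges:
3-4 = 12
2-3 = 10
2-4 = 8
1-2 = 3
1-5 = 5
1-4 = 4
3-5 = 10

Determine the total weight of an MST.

22

Kruskal: consider edges lightest-first.
1-2 (3): add. Components now {1,2} {3} {4} {5}
1-4 (4): add. Components now {1,2,4} {3} {5}
1-5 (5): add. Components now {1,2,4,5} {3}
2-4 (8): skip — 2 and 4 already connected.
2-3 (10): add. Components now {1,2,3,4,5}
MST edges: 1-2, 1-4, 1-5, 2-3; total weight 3+4+5+10 = 22.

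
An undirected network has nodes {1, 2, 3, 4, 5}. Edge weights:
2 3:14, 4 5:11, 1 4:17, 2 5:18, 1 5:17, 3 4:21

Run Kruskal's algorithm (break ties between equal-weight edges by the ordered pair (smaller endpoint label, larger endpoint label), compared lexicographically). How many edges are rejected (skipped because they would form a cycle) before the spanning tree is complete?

Kruskal: consider edges lightest-first.
4 5 (11): add — endpoints in different components.
2 3 (14): add — endpoints in different components.
1 4 (17): add — endpoints in different components.
1 5 (17): skip — 1 and 5 already connected.
2 5 (18): add — endpoints in different components.
Edges rejected before the tree was complete: 1.

1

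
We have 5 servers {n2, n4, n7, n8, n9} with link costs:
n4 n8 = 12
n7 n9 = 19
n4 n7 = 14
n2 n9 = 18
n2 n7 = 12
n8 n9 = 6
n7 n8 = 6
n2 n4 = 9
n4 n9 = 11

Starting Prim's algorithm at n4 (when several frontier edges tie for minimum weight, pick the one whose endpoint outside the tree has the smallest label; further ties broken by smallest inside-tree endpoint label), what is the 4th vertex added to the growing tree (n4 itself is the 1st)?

n8

Prim's algorithm from n4:
Step 1: cheapest edge leaving the tree is n2 n4 (9); add n2.
Step 2: cheapest edge leaving the tree is n4 n9 (11); add n9.
Step 3: cheapest edge leaving the tree is n8 n9 (6); add n8.
Step 4: cheapest edge leaving the tree is n7 n8 (6); add n7.
Vertex order: n4, n2, n9, n8, n7. The 4th vertex is n8.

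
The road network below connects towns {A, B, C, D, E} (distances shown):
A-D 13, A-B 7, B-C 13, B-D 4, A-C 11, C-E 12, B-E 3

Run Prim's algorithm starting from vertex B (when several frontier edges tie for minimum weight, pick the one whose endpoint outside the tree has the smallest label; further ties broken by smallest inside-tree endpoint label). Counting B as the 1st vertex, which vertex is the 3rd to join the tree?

D

Prim, starting at B.
Step 1: cheapest edge leaving the tree is B-E (3); add E.
Step 2: cheapest edge leaving the tree is B-D (4); add D.
Step 3: cheapest edge leaving the tree is A-B (7); add A.
Step 4: cheapest edge leaving the tree is A-C (11); add C.
Vertex order: B, E, D, A, C. The 3rd vertex is D.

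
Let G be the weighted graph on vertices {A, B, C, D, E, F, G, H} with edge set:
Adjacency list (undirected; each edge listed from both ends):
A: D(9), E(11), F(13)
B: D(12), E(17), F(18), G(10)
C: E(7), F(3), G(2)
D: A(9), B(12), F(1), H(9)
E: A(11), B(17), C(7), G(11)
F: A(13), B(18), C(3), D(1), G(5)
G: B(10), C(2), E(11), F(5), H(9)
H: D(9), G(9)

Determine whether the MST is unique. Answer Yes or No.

Kruskal's algorithm — process edges by increasing weight (ties by edge label):
D-F (1): add — endpoints in different components.
C-G (2): add — endpoints in different components.
C-F (3): add — endpoints in different components.
F-G (5): skip — F and G already connected.
C-E (7): add — endpoints in different components.
A-D (9): add — endpoints in different components.
D-H (9): add — endpoints in different components.
G-H (9): skip — G and H already connected.
B-G (10): add — endpoints in different components.
Non-tree edge G-H has weight 9, equal to the heaviest edge on its tree cycle — swapping gives another MST of the same weight. Not unique.

No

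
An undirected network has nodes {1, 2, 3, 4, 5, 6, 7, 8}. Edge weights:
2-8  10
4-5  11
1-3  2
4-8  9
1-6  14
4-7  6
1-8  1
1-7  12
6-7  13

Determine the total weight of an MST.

Kruskal: consider edges lightest-first.
1-8 (1): add — endpoints in different components.
1-3 (2): add — endpoints in different components.
4-7 (6): add — endpoints in different components.
4-8 (9): add — endpoints in different components.
2-8 (10): add — endpoints in different components.
4-5 (11): add — endpoints in different components.
1-7 (12): skip — 1 and 7 already connected.
6-7 (13): add — endpoints in different components.
MST edges: 1-8, 1-3, 4-7, 4-8, 2-8, 4-5, 6-7; total weight 1+2+6+9+10+11+13 = 52.

52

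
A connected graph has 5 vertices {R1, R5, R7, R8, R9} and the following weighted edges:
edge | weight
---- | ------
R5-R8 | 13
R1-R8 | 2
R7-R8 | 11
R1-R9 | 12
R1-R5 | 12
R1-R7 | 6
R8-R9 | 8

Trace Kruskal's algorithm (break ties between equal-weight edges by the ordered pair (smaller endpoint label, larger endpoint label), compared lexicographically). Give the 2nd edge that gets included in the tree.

Sort edges by weight, then run Kruskal:
R1-R8 (2): add — endpoints in different components.
R1-R7 (6): add — endpoints in different components.
R8-R9 (8): add — endpoints in different components.
R7-R8 (11): skip — R7 and R8 already connected.
R1-R5 (12): add — endpoints in different components.
The 2nd edge added is R1-R7.

R1-R7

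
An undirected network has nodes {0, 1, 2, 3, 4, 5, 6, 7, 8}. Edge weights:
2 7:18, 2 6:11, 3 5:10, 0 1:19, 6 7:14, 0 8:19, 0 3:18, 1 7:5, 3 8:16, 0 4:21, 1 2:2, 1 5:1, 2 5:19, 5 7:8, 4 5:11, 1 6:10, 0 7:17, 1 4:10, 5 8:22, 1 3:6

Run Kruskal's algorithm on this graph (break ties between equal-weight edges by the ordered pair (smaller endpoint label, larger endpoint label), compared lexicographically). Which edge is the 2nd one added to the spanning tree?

Kruskal's algorithm — process edges by increasing weight (ties by edge label):
1 5 (1): add — endpoints in different components.
1 2 (2): add — endpoints in different components.
1 7 (5): add — endpoints in different components.
1 3 (6): add — endpoints in different components.
5 7 (8): skip — 5 and 7 already connected.
1 4 (10): add — endpoints in different components.
1 6 (10): add — endpoints in different components.
3 5 (10): skip — 3 and 5 already connected.
2 6 (11): skip — 2 and 6 already connected.
4 5 (11): skip — 4 and 5 already connected.
6 7 (14): skip — 6 and 7 already connected.
3 8 (16): add — endpoints in different components.
0 7 (17): add — endpoints in different components.
The 2nd edge added is 1 2.

1-2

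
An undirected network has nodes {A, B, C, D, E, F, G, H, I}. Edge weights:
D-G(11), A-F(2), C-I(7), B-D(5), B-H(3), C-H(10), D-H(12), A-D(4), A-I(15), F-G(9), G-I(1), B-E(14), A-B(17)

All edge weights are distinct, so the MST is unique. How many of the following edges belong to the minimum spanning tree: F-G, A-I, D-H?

Kruskal: consider edges lightest-first.
G-I (1): add — endpoints in different components.
A-F (2): add — endpoints in different components.
B-H (3): add — endpoints in different components.
A-D (4): add — endpoints in different components.
B-D (5): add — endpoints in different components.
C-I (7): add — endpoints in different components.
F-G (9): add — endpoints in different components.
C-H (10): skip — C and H already connected.
D-G (11): skip — D and G already connected.
D-H (12): skip — D and H already connected.
B-E (14): add — endpoints in different components.
MST edge set: {G-I, A-F, B-H, A-D, B-D, C-I, F-G, B-E}.
Of the listed edges, {F-G} are in the MST → 1.

1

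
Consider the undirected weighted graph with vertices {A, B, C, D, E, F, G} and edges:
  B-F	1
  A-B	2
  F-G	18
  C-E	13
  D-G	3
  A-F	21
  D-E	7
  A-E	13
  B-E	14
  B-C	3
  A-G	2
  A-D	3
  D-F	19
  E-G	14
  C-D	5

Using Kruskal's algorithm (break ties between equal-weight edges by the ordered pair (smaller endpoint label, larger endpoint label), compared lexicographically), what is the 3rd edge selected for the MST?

A-G

Kruskal: consider edges lightest-first.
B-F (1): add. Components now {A} {B,F} {C} {D} {E} {G}
A-B (2): add. Components now {A,B,F} {C} {D} {E} {G}
A-G (2): add. Components now {A,B,F,G} {C} {D} {E}
A-D (3): add. Components now {A,B,D,F,G} {C} {E}
B-C (3): add. Components now {A,B,C,D,F,G} {E}
D-G (3): skip — D and G already connected.
C-D (5): skip — C and D already connected.
D-E (7): add. Components now {A,B,C,D,E,F,G}
The 3rd edge added is A-G.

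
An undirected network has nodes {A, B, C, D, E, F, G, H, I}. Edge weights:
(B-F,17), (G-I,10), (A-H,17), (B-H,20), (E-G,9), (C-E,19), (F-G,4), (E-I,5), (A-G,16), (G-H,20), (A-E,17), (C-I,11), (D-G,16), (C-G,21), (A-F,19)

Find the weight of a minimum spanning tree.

95

Prim, starting at E.
Step 1: cheapest edge leaving the tree is E-I (5); add I.
Step 2: cheapest edge leaving the tree is E-G (9); add G.
Step 3: cheapest edge leaving the tree is F-G (4); add F.
Step 4: cheapest edge leaving the tree is C-I (11); add C.
Step 5: cheapest edge leaving the tree is A-G (16); add A.
Step 6: cheapest edge leaving the tree is D-G (16); add D.
Step 7: cheapest edge leaving the tree is B-F (17); add B.
Step 8: cheapest edge leaving the tree is A-H (17); add H.
MST edges: E-I, E-G, F-G, C-I, A-G, D-G, B-F, A-H; total weight 5+9+4+11+16+16+17+17 = 95.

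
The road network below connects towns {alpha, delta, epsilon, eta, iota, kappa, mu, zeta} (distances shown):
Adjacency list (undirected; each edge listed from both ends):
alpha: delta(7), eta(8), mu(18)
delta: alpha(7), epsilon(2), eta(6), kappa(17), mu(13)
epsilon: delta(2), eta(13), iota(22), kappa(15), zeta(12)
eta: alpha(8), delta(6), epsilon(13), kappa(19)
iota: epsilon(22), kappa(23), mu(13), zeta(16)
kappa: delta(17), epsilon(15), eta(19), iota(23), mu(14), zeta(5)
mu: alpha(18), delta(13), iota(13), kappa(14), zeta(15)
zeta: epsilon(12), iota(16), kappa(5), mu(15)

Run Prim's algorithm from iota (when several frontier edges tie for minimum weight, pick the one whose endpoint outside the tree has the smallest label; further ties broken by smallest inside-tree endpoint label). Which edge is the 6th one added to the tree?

Grow the tree from iota using Prim:
Step 1: cheapest edge leaving the tree is iota mu (13); add mu.
Step 2: cheapest edge leaving the tree is delta mu (13); add delta.
Step 3: cheapest edge leaving the tree is delta epsilon (2); add epsilon.
Step 4: cheapest edge leaving the tree is delta eta (6); add eta.
Step 5: cheapest edge leaving the tree is alpha delta (7); add alpha.
Step 6: cheapest edge leaving the tree is epsilon zeta (12); add zeta.
Step 7: cheapest edge leaving the tree is kappa zeta (5); add kappa.
The 6th edge added is epsilon zeta.

epsilon-zeta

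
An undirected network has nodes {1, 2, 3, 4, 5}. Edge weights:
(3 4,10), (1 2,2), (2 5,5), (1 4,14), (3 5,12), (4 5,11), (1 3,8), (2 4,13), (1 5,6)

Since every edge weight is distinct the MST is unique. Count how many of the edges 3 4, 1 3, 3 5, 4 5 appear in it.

Kruskal's algorithm — process edges by increasing weight (ties by edge label):
1 2 (2): add — endpoints in different components.
2 5 (5): add — endpoints in different components.
1 5 (6): skip — 1 and 5 already connected.
1 3 (8): add — endpoints in different components.
3 4 (10): add — endpoints in different components.
MST edge set: {1 2, 2 5, 1 3, 3 4}.
Of the listed edges, {3 4, 1 3} are in the MST → 2.

2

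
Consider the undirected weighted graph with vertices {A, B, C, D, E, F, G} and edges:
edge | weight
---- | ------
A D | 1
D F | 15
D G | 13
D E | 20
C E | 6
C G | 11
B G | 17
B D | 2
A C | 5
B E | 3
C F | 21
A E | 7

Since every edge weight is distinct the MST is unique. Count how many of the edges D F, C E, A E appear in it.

Kruskal: consider edges lightest-first.
A D (1): add — endpoints in different components.
B D (2): add — endpoints in different components.
B E (3): add — endpoints in different components.
A C (5): add — endpoints in different components.
C E (6): skip — C and E already connected.
A E (7): skip — A and E already connected.
C G (11): add — endpoints in different components.
D G (13): skip — D and G already connected.
D F (15): add — endpoints in different components.
MST edge set: {A D, B D, B E, A C, C G, D F}.
Of the listed edges, {D F} are in the MST → 1.

1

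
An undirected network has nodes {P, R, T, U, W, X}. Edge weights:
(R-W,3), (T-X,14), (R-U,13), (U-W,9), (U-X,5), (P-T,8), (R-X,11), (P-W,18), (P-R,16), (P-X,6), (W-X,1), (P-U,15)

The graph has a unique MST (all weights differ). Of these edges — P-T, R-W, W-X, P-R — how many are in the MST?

Sort edges by weight, then run Kruskal:
W-X (1): add — endpoints in different components.
R-W (3): add — endpoints in different components.
U-X (5): add — endpoints in different components.
P-X (6): add — endpoints in different components.
P-T (8): add — endpoints in different components.
MST edge set: {W-X, R-W, U-X, P-X, P-T}.
Of the listed edges, {P-T, R-W, W-X} are in the MST → 3.

3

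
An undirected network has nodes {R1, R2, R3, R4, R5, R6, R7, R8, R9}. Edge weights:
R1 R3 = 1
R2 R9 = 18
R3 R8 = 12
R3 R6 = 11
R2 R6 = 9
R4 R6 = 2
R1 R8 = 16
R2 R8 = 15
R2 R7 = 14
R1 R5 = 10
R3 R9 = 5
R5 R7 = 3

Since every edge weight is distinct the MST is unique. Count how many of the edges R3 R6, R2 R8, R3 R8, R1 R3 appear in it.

Sort edges by weight, then run Kruskal:
R1 R3 (1): add — endpoints in different components.
R4 R6 (2): add — endpoints in different components.
R5 R7 (3): add — endpoints in different components.
R3 R9 (5): add — endpoints in different components.
R2 R6 (9): add — endpoints in different components.
R1 R5 (10): add — endpoints in different components.
R3 R6 (11): add — endpoints in different components.
R3 R8 (12): add — endpoints in different components.
MST edge set: {R1 R3, R4 R6, R5 R7, R3 R9, R2 R6, R1 R5, R3 R6, R3 R8}.
Of the listed edges, {R3 R6, R3 R8, R1 R3} are in the MST → 3.

3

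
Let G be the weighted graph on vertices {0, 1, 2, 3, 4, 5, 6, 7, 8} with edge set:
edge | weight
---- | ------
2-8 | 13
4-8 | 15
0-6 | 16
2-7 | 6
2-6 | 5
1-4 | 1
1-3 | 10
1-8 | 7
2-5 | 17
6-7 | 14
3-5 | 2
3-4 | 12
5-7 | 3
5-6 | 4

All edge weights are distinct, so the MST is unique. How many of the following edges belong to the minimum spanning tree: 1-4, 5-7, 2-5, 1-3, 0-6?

4

Kruskal's algorithm — process edges by increasing weight (ties by edge label):
1-4 (1): add — endpoints in different components.
3-5 (2): add — endpoints in different components.
5-7 (3): add — endpoints in different components.
5-6 (4): add — endpoints in different components.
2-6 (5): add — endpoints in different components.
2-7 (6): skip — 2 and 7 already connected.
1-8 (7): add — endpoints in different components.
1-3 (10): add — endpoints in different components.
3-4 (12): skip — 3 and 4 already connected.
2-8 (13): skip — 2 and 8 already connected.
6-7 (14): skip — 6 and 7 already connected.
4-8 (15): skip — 4 and 8 already connected.
0-6 (16): add — endpoints in different components.
MST edge set: {1-4, 3-5, 5-7, 5-6, 2-6, 1-8, 1-3, 0-6}.
Of the listed edges, {1-4, 5-7, 1-3, 0-6} are in the MST → 4.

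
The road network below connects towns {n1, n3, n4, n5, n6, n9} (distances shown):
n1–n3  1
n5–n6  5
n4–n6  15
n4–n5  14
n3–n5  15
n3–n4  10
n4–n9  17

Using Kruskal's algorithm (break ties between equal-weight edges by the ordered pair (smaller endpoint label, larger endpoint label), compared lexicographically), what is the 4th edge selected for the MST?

Kruskal's algorithm — process edges by increasing weight (ties by edge label):
n1–n3 (1): add — endpoints in different components.
n5–n6 (5): add — endpoints in different components.
n3–n4 (10): add — endpoints in different components.
n4–n5 (14): add — endpoints in different components.
n3–n5 (15): skip — n5 and n3 already connected.
n4–n6 (15): skip — n4 and n6 already connected.
n4–n9 (17): add — endpoints in different components.
The 4th edge added is n4–n5.

n4-n5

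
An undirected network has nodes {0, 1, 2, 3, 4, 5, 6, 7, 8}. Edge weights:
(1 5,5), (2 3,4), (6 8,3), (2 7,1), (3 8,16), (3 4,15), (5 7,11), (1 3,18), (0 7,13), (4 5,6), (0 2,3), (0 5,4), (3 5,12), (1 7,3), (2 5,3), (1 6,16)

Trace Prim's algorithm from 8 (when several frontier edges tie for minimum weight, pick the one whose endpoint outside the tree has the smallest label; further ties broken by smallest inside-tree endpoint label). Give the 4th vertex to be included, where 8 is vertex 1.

7

Prim's algorithm from 8:
Step 1: cheapest edge leaving the tree is 6 8 (3); add 6.
Step 2: cheapest edge leaving the tree is 1 6 (16); add 1.
Step 3: cheapest edge leaving the tree is 1 7 (3); add 7.
Step 4: cheapest edge leaving the tree is 2 7 (1); add 2.
Step 5: cheapest edge leaving the tree is 0 2 (3); add 0.
Step 6: cheapest edge leaving the tree is 2 5 (3); add 5.
Step 7: cheapest edge leaving the tree is 2 3 (4); add 3.
Step 8: cheapest edge leaving the tree is 4 5 (6); add 4.
Vertex order: 8, 6, 1, 7, 2, 0, 5, 3, 4. The 4th vertex is 7.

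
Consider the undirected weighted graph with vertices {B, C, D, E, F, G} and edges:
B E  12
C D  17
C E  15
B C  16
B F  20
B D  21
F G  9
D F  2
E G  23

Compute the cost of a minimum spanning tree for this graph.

55

Kruskal's algorithm — process edges by increasing weight (ties by edge label):
D F (2): add — endpoints in different components.
F G (9): add — endpoints in different components.
B E (12): add — endpoints in different components.
C E (15): add — endpoints in different components.
B C (16): skip — B and C already connected.
C D (17): add — endpoints in different components.
MST edges: D F, F G, B E, C E, C D; total weight 2+9+12+15+17 = 55.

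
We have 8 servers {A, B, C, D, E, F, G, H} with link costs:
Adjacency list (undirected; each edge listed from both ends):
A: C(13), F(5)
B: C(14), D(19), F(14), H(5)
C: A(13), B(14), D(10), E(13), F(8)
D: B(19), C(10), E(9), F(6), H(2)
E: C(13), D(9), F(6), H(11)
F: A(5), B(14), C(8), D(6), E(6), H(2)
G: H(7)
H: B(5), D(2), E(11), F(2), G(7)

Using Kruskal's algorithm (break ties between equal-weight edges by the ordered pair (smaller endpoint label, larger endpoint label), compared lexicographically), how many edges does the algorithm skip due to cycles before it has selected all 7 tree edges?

1

Sort edges by weight, then run Kruskal:
D–H (2): add — endpoints in different components.
F–H (2): add — endpoints in different components.
A–F (5): add — endpoints in different components.
B–H (5): add — endpoints in different components.
D–F (6): skip — D and F already connected.
E–F (6): add — endpoints in different components.
G–H (7): add — endpoints in different components.
C–F (8): add — endpoints in different components.
Edges rejected before the tree was complete: 1.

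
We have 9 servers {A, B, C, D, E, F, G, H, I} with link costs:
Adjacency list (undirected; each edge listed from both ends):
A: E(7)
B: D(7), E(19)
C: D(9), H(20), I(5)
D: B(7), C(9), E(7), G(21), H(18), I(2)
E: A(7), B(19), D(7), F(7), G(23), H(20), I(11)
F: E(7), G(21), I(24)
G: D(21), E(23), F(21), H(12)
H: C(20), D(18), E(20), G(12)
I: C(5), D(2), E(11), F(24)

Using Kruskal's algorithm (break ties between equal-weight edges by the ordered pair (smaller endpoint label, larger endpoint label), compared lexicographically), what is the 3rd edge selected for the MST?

A-E

Kruskal's algorithm — process edges by increasing weight (ties by edge label):
D—I (2): add — endpoints in different components.
C—I (5): add — endpoints in different components.
A—E (7): add — endpoints in different components.
B—D (7): add — endpoints in different components.
D—E (7): add — endpoints in different components.
E—F (7): add — endpoints in different components.
C—D (9): skip — C and D already connected.
E—I (11): skip — E and I already connected.
G—H (12): add — endpoints in different components.
D—H (18): add — endpoints in different components.
The 3rd edge added is A—E.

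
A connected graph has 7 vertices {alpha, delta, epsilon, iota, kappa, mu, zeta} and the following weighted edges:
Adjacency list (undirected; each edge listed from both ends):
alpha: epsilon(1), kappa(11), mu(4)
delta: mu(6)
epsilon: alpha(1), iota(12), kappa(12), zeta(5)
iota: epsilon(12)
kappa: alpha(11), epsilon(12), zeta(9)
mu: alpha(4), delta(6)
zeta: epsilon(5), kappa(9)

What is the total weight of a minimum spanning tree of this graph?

37

Prim's algorithm from zeta:
Step 1: cheapest edge leaving the tree is epsilon zeta (5); add epsilon.
Step 2: cheapest edge leaving the tree is alpha epsilon (1); add alpha.
Step 3: cheapest edge leaving the tree is alpha mu (4); add mu.
Step 4: cheapest edge leaving the tree is delta mu (6); add delta.
Step 5: cheapest edge leaving the tree is kappa zeta (9); add kappa.
Step 6: cheapest edge leaving the tree is epsilon iota (12); add iota.
MST edges: epsilon zeta, alpha epsilon, alpha mu, delta mu, kappa zeta, epsilon iota; total weight 5+1+4+6+9+12 = 37.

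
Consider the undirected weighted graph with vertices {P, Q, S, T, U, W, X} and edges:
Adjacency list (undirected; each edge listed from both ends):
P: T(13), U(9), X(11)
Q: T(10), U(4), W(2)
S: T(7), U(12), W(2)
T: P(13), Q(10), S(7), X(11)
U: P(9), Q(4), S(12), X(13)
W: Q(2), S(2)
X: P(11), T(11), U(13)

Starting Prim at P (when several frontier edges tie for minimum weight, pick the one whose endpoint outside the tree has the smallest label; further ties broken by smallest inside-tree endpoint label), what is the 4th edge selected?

Prim's algorithm from P:
Step 1: cheapest edge leaving the tree is P-U (9); add U.
Step 2: cheapest edge leaving the tree is Q-U (4); add Q.
Step 3: cheapest edge leaving the tree is Q-W (2); add W.
Step 4: cheapest edge leaving the tree is S-W (2); add S.
Step 5: cheapest edge leaving the tree is S-T (7); add T.
Step 6: cheapest edge leaving the tree is P-X (11); add X.
The 4th edge added is S-W.

S-W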